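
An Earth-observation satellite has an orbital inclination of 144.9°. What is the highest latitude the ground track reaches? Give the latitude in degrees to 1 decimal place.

Retrograde orbit: the ground track reaches ±(180° − i) = ±(180 − 144.9) = ±35.1°.

35.1°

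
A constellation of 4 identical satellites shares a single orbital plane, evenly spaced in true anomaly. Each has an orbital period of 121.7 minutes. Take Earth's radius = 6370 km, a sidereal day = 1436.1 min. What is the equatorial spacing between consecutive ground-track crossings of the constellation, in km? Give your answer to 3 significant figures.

848 km

T = 121.7 min = 7302.0 s.
Single-satellite node shift = (7302.0/86166) × 360° = 30.51°.
With 4 satellites evenly phased, successive equator crossings are 30.51/4 = 7.627° apart.
That is 7.627 × 111.2 = 848 km at the equator.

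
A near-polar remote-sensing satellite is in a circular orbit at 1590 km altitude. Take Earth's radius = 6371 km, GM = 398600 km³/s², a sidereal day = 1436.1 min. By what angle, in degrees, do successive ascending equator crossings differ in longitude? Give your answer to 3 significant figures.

29.5°

Semi-major axis a = 6371 + 1590 = 7961 km. Period T = 2π√(a³/μ) = 2π√(7961³/398600) = 7069.1 s = 117.82 min.
During one orbit Earth rotates (7069.1 / 86166) × 360° = 29.53°.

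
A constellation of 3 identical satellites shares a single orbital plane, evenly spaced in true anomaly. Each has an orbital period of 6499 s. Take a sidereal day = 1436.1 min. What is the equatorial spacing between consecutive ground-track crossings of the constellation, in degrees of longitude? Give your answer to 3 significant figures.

Single-satellite node shift = (6499.0/86166) × 360° = 27.15°.
With 3 satellites evenly phased, successive equator crossings are 27.15/3 = 9.051° apart.

9.05°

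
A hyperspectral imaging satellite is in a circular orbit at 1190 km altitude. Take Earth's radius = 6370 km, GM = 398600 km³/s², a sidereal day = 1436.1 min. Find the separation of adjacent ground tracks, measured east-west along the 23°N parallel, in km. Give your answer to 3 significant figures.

2800 km

Semi-major axis a = 6370 + 1190 = 7560 km. Period T = 2π√(a³/μ) = 2π√(7560³/398600) = 6541.7 s = 109.03 min.
Node shift per orbit = (6541.7/86166) × 360° = 27.33°.
Equatorial spacing = 27.33 × 111.2 km/° = 3039 km.
At 23° latitude, spacing = 3039 × cos(23°) = 2797 km.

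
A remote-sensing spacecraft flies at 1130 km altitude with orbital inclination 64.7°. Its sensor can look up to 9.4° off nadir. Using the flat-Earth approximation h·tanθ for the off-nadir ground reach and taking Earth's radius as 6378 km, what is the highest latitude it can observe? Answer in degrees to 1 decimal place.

66.4°

For a prograde orbit the ground track reaches latitude ±i = ±64.7°.
Sensor half-swath on the ground ≈ 1130·tan(9.4°) = 187 km = 1.68° of latitude.
Maximum observable latitude ≈ 64.7 + 1.68 = 66.4°.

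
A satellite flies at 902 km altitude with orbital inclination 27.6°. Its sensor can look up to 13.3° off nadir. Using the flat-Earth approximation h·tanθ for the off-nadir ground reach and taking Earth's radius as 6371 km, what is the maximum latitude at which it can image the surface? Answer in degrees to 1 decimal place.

29.5°

For a prograde orbit the ground track reaches latitude ±i = ±27.6°.
Sensor half-swath on the ground ≈ 902·tan(13.3°) = 213 km = 1.92° of latitude.
Maximum observable latitude ≈ 27.6 + 1.92 = 29.5°.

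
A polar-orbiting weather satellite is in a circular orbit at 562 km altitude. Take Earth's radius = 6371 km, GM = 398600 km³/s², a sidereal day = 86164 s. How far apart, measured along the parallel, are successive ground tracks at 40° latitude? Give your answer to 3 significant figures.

Semi-major axis a = 6371 + 562 = 6933 km. Period T = 2π√(a³/μ) = 2π√(6933³/398600) = 5745.0 s = 95.75 min.
Node shift per orbit = (5745.0/86164) × 360° = 24.00°.
Equatorial spacing = 24.00 × 111.2 km/° = 2669 km.
At 40° latitude, spacing = 2669 × cos(40°) = 2045 km.

2040 km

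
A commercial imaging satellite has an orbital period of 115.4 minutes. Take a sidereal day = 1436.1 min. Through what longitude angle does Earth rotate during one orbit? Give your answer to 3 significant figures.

T = 115.4 min = 6924.0 s.
During one orbit Earth rotates (6924.0 / 86166) × 360° = 28.93°.

28.9°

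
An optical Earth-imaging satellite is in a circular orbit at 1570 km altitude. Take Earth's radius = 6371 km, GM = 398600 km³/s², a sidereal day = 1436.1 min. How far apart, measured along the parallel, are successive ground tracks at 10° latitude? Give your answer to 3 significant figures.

3220 km

Semi-major axis a = 6371 + 1570 = 7941 km. Period T = 2π√(a³/μ) = 2π√(7941³/398600) = 7042.5 s = 117.37 min.
Node shift per orbit = (7042.5/86166) × 360° = 29.42°.
Equatorial spacing = 29.42 × 111.2 km/° = 3272 km.
At 10° latitude, spacing = 3272 × cos(10°) = 3222 km.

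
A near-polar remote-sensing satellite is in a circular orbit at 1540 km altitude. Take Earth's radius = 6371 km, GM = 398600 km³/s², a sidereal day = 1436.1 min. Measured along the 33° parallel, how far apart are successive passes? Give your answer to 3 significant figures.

Semi-major axis a = 6371 + 1540 = 7911 km. Period T = 2π√(a³/μ) = 2π√(7911³/398600) = 7002.6 s = 116.71 min.
Node shift per orbit = (7002.6/86166) × 360° = 29.26°.
Equatorial spacing = 29.26 × 111.2 km/° = 3253 km.
At 33° latitude, spacing = 3253 × cos(33°) = 2728 km.

2730 km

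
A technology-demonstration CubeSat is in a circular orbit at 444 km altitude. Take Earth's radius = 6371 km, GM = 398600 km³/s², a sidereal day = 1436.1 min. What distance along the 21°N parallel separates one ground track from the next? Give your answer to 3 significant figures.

2430 km

Semi-major axis a = 6371 + 444 = 6815 km. Period T = 2π√(a³/μ) = 2π√(6815³/398600) = 5599.0 s = 93.32 min.
Node shift per orbit = (5599.0/86166) × 360° = 23.39°.
Equatorial spacing = 23.39 × 111.2 km/° = 2601 km.
At 21° latitude, spacing = 2601 × cos(21°) = 2428 km.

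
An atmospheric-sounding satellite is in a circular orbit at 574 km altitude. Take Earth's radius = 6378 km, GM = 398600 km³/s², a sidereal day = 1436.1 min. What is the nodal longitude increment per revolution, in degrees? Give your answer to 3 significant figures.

24.1°

Semi-major axis a = 6378 + 574 = 6952 km. Period T = 2π√(a³/μ) = 2π√(6952³/398600) = 5768.7 s = 96.14 min.
During one orbit Earth rotates (5768.7 / 86166) × 360° = 24.10°.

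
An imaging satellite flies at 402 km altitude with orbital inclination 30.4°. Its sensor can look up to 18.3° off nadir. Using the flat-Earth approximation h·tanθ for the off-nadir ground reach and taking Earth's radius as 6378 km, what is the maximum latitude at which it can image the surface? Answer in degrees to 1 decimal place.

31.6°

For a prograde orbit the ground track reaches latitude ±i = ±30.4°.
Sensor half-swath on the ground ≈ 402·tan(18.3°) = 133 km = 1.19° of latitude.
Maximum observable latitude ≈ 30.4 + 1.19 = 31.6°.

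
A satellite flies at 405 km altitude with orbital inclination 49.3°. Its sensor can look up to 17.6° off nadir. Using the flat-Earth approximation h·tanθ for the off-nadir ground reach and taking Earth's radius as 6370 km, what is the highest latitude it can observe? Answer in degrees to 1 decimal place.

For a prograde orbit the ground track reaches latitude ±i = ±49.3°.
Sensor half-swath on the ground ≈ 405·tan(17.6°) = 128 km = 1.16° of latitude.
Maximum observable latitude ≈ 49.3 + 1.16 = 50.5°.

50.5°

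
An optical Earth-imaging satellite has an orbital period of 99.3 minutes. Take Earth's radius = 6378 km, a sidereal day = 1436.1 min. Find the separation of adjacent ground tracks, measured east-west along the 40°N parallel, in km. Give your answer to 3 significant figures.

T = 99.3 min = 5958.0 s.
Node shift per orbit = (5958.0/86166) × 360° = 24.89°.
Equatorial spacing = 24.89 × 111.3 km/° = 2771 km.
At 40° latitude, spacing = 2771 × cos(40°) = 2123 km.

2120 km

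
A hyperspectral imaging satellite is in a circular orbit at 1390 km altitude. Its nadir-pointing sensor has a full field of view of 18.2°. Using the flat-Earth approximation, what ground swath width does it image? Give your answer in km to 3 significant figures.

Half-angle = 18.2°/2 = 9.1°.
Swath width ≈ 2h·tan(θ/2) = 2 × 1390 × tan(9.1°) = 445.3 km.

445 km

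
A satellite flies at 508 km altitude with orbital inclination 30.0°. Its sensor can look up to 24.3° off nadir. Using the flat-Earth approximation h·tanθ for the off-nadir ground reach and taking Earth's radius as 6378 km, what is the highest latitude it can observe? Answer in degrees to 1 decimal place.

For a prograde orbit the ground track reaches latitude ±i = ±30.0°.
Sensor half-swath on the ground ≈ 508·tan(24.3°) = 229 km = 2.06° of latitude.
Maximum observable latitude ≈ 30.0 + 2.06 = 32.1°.

32.1°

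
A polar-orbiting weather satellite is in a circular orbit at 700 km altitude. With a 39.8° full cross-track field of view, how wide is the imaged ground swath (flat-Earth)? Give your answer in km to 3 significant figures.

507 km

Half-angle = 39.8°/2 = 19.9°.
Swath width ≈ 2h·tan(θ/2) = 2 × 700 × tan(19.9°) = 506.8 km.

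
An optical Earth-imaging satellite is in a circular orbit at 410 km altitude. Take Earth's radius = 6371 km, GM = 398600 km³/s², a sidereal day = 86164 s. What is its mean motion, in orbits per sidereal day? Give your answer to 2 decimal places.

Semi-major axis a = 6371 + 410 = 6781 km. Period T = 2π√(a³/μ) = 2π√(6781³/398600) = 5557.1 s = 92.62 min.
Orbits per sidereal day = 86164 / 5557.1 = 15.505.

15.51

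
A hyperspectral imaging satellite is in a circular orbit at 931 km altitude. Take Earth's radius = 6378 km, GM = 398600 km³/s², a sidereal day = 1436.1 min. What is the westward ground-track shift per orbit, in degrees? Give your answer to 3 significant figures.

26.0°

Semi-major axis a = 6378 + 931 = 7309 km. Period T = 2π√(a³/μ) = 2π√(7309³/398600) = 6218.7 s = 103.64 min.
During one orbit Earth rotates (6218.7 / 86166) × 360° = 25.98°.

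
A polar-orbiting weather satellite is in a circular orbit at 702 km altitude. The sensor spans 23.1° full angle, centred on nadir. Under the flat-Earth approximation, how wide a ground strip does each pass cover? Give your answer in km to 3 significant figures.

Half-angle = 23.1°/2 = 11.55°.
Swath width ≈ 2h·tan(θ/2) = 2 × 702 × tan(11.55°) = 286.9 km.

287 km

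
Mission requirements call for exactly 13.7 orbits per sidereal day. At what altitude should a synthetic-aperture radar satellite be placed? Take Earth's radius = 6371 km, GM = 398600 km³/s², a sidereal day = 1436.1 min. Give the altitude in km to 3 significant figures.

Required period T = 86166 / 13.7 = 6289.5 s.
From T = 2π√(a³/μ): a = (μ T²/4π²)^(1/3) = (398600 × 6289.5² / 4π²)^(1/3) = 7364 km.
Altitude h = a − R = 7364 − 6371 = 993 km.

993 km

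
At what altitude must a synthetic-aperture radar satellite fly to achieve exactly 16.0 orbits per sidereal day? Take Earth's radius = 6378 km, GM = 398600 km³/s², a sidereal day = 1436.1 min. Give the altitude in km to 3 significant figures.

263 km

Required period T = 86166 / 16.0 = 5385.4 s.
From T = 2π√(a³/μ): a = (μ T²/4π²)^(1/3) = (398600 × 5385.4² / 4π²)^(1/3) = 6641 km.
Altitude h = a − R = 6641 − 6378 = 263 km.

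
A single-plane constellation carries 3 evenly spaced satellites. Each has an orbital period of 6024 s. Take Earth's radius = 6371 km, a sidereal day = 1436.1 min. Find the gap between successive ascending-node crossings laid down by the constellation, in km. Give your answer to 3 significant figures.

933 km

Single-satellite node shift = (6024.0/86166) × 360° = 25.17°.
With 3 satellites evenly phased, successive equator crossings are 25.17/3 = 8.389° apart.
That is 8.389 × 111.2 = 933 km at the equator.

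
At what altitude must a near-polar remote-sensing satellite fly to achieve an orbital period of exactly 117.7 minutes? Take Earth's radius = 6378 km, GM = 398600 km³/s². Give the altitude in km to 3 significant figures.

1580 km

T = 117.7 min = 7062.0 s.
From T = 2π√(a³/μ): a = (μ T²/4π²)^(1/3) = (398600 × 7062.0² / 4π²)^(1/3) = 7956 km.
Altitude h = a − R = 7956 − 6378 = 1578 km.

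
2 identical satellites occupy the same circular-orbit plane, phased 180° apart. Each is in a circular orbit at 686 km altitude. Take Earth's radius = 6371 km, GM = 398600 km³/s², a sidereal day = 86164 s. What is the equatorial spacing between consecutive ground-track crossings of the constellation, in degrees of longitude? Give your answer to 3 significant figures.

12.3°

Semi-major axis a = 6371 + 686 = 7057 km. Period T = 2π√(a³/μ) = 2π√(7057³/398600) = 5899.9 s = 98.33 min.
Single-satellite node shift = (5899.9/86164) × 360° = 24.65°.
With 2 satellites evenly phased, successive equator crossings are 24.65/2 = 12.325° apart.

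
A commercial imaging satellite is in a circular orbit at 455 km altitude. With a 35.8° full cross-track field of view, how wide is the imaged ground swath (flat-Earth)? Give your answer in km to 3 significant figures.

294 km

Half-angle = 35.8°/2 = 17.9°.
Swath width ≈ 2h·tan(θ/2) = 2 × 455 × tan(17.9°) = 293.9 km.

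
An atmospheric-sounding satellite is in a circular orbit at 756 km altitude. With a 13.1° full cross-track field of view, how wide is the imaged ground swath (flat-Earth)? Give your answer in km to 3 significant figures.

Half-angle = 13.1°/2 = 6.55°.
Swath width ≈ 2h·tan(θ/2) = 2 × 756 × tan(6.55°) = 173.6 km.

174 km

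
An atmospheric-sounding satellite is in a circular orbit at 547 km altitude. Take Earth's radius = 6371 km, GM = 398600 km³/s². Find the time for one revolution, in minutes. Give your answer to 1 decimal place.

95.4 min

Semi-major axis a = 6371 + 547 = 6918 km. Period T = 2π√(a³/μ) = 2π√(6918³/398600) = 5726.4 s = 95.44 min.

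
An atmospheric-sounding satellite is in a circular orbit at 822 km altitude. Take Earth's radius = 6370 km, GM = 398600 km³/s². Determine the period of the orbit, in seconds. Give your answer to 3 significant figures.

6070 seconds

Semi-major axis a = 6370 + 822 = 7192 km. Period T = 2π√(a³/μ) = 2π√(7192³/398600) = 6070.0 s = 101.17 min.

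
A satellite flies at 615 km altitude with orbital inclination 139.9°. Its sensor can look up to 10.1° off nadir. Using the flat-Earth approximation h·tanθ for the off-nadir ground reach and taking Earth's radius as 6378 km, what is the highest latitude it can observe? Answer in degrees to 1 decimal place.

Retrograde orbit: the ground track reaches ±(180° − i) = ±(180 − 139.9) = ±40.1°.
Sensor half-swath on the ground ≈ 615·tan(10.1°) = 110 km = 0.98° of latitude.
Maximum observable latitude ≈ 40.1 + 0.98 = 41.1°.

41.1°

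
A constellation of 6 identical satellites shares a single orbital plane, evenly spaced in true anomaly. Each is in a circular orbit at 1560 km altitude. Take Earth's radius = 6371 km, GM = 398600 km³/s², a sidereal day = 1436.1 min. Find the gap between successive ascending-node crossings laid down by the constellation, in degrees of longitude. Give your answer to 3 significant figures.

Semi-major axis a = 6371 + 1560 = 7931 km. Period T = 2π√(a³/μ) = 2π√(7931³/398600) = 7029.2 s = 117.15 min.
Single-satellite node shift = (7029.2/86166) × 360° = 29.37°.
With 6 satellites evenly phased, successive equator crossings are 29.37/6 = 4.895° apart.

4.89°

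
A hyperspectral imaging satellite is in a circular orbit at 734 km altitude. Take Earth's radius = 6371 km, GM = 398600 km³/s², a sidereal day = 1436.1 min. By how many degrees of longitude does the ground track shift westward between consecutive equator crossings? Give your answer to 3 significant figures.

Semi-major axis a = 6371 + 734 = 7105 km. Period T = 2π√(a³/μ) = 2π√(7105³/398600) = 5960.2 s = 99.34 min.
During one orbit Earth rotates (5960.2 / 86166) × 360° = 24.90°.

24.9°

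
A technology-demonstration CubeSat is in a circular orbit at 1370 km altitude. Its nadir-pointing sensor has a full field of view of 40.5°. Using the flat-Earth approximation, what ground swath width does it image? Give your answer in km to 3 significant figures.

Half-angle = 40.5°/2 = 20.25°.
Swath width ≈ 2h·tan(θ/2) = 2 × 1370 × tan(20.25°) = 1010.8 km.

1010 km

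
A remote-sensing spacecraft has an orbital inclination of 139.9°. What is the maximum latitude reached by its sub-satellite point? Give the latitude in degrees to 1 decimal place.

40.1°

Retrograde orbit: the ground track reaches ±(180° − i) = ±(180 − 139.9) = ±40.1°.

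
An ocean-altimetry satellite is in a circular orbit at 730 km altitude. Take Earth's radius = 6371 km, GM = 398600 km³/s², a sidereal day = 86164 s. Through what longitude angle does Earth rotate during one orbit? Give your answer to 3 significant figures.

Semi-major axis a = 6371 + 730 = 7101 km. Period T = 2π√(a³/μ) = 2π√(7101³/398600) = 5955.1 s = 99.25 min.
During one orbit Earth rotates (5955.1 / 86164) × 360° = 24.88°.

24.9°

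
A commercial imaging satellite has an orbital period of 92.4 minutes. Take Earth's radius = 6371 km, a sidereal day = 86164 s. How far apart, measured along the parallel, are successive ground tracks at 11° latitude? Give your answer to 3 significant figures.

2530 km

T = 92.4 min = 5544.0 s.
Node shift per orbit = (5544.0/86164) × 360° = 23.16°.
Equatorial spacing = 23.16 × 111.2 km/° = 2576 km.
At 11° latitude, spacing = 2576 × cos(11°) = 2528 km.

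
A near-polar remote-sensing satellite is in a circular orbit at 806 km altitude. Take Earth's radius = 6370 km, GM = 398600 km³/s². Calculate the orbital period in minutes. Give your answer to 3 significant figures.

Semi-major axis a = 6370 + 806 = 7176 km. Period T = 2π√(a³/μ) = 2π√(7176³/398600) = 6049.7 s = 100.83 min.

101 min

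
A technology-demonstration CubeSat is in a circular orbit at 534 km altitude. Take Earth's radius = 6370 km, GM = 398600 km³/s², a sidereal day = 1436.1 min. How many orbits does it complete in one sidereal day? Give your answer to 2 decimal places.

15.09

Semi-major axis a = 6370 + 534 = 6904 km. Period T = 2π√(a³/μ) = 2π√(6904³/398600) = 5709.0 s = 95.15 min.
Orbits per sidereal day = 86166 / 5709.0 = 15.093.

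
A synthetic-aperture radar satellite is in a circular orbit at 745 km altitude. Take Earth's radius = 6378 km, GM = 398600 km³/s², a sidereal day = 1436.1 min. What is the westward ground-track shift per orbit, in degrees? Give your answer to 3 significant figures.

25.0°

Semi-major axis a = 6378 + 745 = 7123 km. Period T = 2π√(a³/μ) = 2π√(7123³/398600) = 5982.8 s = 99.71 min.
During one orbit Earth rotates (5982.8 / 86166) × 360° = 25.00°.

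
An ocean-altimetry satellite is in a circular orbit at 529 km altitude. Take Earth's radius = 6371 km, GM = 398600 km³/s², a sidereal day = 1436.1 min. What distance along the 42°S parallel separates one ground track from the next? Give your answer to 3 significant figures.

Semi-major axis a = 6371 + 529 = 6900 km. Period T = 2π√(a³/μ) = 2π√(6900³/398600) = 5704.1 s = 95.07 min.
Node shift per orbit = (5704.1/86166) × 360° = 23.83°.
Equatorial spacing = 23.83 × 111.2 km/° = 2650 km.
At 42° latitude, spacing = 2650 × cos(42°) = 1969 km.

1970 km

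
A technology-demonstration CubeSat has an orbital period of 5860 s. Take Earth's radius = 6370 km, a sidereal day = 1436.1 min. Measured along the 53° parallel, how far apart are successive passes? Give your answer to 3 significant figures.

1640 km

Node shift per orbit = (5860.0/86166) × 360° = 24.48°.
Equatorial spacing = 24.48 × 111.2 km/° = 2722 km.
At 53° latitude, spacing = 2722 × cos(53°) = 1638 km.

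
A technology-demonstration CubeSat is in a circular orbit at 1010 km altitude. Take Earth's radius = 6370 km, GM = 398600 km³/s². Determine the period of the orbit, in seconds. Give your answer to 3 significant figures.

Semi-major axis a = 6370 + 1010 = 7380 km. Period T = 2π√(a³/μ) = 2π√(7380³/398600) = 6309.5 s = 105.16 min.

6310 seconds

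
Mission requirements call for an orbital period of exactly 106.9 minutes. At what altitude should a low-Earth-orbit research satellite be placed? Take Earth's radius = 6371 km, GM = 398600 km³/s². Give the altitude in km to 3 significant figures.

1090 km

T = 106.9 min = 6414.0 s.
From T = 2π√(a³/μ): a = (μ T²/4π²)^(1/3) = (398600 × 6414.0² / 4π²)^(1/3) = 7461 km.
Altitude h = a − R = 7461 − 6371 = 1090 km.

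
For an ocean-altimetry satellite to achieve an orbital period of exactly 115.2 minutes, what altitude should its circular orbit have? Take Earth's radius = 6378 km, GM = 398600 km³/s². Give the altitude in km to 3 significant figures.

1460 km

T = 115.2 min = 6912.0 s.
From T = 2π√(a³/μ): a = (μ T²/4π²)^(1/3) = (398600 × 6912.0² / 4π²)^(1/3) = 7843 km.
Altitude h = a − R = 7843 − 6378 = 1465 km.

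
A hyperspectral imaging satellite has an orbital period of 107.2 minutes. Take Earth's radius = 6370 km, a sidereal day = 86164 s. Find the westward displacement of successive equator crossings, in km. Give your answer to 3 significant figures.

2990 km

T = 107.2 min = 6432.0 s.
During one orbit Earth rotates (6432.0 / 86164) × 360° = 26.87°.
At the equator that is 26.87° × (2π·6370/360) km/° = 26.87 × 111.2 = 2988 km.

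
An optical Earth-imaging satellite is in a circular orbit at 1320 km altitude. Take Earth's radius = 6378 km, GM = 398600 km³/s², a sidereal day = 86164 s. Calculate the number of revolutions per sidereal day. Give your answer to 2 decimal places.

Semi-major axis a = 6378 + 1320 = 7698 km. Period T = 2π√(a³/μ) = 2π√(7698³/398600) = 6721.7 s = 112.03 min.
Orbits per sidereal day = 86164 / 6721.7 = 12.819.

12.82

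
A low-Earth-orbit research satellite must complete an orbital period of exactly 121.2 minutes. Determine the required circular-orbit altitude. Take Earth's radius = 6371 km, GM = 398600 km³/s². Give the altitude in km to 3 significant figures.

T = 121.2 min = 7272.0 s.
From T = 2π√(a³/μ): a = (μ T²/4π²)^(1/3) = (398600 × 7272.0² / 4π²)^(1/3) = 8113 km.
Altitude h = a − R = 8113 − 6371 = 1742 km.

1740 km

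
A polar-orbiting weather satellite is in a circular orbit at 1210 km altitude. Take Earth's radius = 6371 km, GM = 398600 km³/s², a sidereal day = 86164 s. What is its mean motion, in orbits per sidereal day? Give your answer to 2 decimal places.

13.12

Semi-major axis a = 6371 + 1210 = 7581 km. Period T = 2π√(a³/μ) = 2π√(7581³/398600) = 6569.0 s = 109.48 min.
Orbits per sidereal day = 86164 / 6569.0 = 13.117.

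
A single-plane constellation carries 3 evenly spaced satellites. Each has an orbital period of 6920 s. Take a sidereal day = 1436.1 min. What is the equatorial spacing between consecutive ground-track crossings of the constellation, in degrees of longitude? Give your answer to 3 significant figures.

9.64°

Single-satellite node shift = (6920.0/86166) × 360° = 28.91°.
With 3 satellites evenly phased, successive equator crossings are 28.91/3 = 9.637° apart.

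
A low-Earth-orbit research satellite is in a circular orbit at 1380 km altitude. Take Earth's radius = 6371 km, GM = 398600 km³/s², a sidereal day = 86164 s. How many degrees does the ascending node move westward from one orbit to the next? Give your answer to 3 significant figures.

Semi-major axis a = 6371 + 1380 = 7751 km. Period T = 2π√(a³/μ) = 2π√(7751³/398600) = 6791.2 s = 113.19 min.
During one orbit Earth rotates (6791.2 / 86164) × 360° = 28.37°.

28.4°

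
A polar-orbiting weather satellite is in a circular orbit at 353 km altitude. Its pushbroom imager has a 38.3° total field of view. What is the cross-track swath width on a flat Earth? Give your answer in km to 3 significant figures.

245 km

Half-angle = 38.3°/2 = 19.15°.
Swath width ≈ 2h·tan(θ/2) = 2 × 353 × tan(19.15°) = 245.2 km.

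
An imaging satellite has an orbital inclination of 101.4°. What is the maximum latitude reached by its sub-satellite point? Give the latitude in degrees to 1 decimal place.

78.6°

Retrograde orbit: the ground track reaches ±(180° − i) = ±(180 − 101.4) = ±78.6°.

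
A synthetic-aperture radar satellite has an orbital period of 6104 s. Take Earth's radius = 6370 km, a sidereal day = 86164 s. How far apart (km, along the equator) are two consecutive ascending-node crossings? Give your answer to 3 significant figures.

During one orbit Earth rotates (6104.0 / 86164) × 360° = 25.50°.
At the equator that is 25.50° × (2π·6370/360) km/° = 25.50 × 111.2 = 2835 km.

2840 km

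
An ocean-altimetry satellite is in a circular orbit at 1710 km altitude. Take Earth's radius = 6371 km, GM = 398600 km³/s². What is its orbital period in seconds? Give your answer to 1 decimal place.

Semi-major axis a = 6371 + 1710 = 8081 km. Period T = 2π√(a³/μ) = 2π√(8081³/398600) = 7229.5 s = 120.49 min.

7229.5 seconds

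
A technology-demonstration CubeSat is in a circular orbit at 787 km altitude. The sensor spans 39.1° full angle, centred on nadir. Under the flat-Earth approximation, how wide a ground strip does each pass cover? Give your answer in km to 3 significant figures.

Half-angle = 39.1°/2 = 19.55°.
Swath width ≈ 2h·tan(θ/2) = 2 × 787 × tan(19.55°) = 558.9 km.

559 km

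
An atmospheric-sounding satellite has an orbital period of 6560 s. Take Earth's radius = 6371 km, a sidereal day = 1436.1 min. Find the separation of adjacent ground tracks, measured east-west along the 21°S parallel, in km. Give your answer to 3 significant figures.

Node shift per orbit = (6560.0/86166) × 360° = 27.41°.
Equatorial spacing = 27.41 × 111.2 km/° = 3048 km.
At 21° latitude, spacing = 3048 × cos(21°) = 2845 km.

2850 km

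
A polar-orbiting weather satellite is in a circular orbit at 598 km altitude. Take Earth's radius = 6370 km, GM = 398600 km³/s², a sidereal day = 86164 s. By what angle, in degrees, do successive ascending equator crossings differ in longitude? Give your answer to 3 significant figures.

Semi-major axis a = 6370 + 598 = 6968 km. Period T = 2π√(a³/μ) = 2π√(6968³/398600) = 5788.6 s = 96.48 min.
During one orbit Earth rotates (5788.6 / 86164) × 360° = 24.19°.

24.2°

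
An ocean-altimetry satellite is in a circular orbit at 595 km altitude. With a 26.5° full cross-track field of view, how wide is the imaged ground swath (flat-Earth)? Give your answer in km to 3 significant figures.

280 km

Half-angle = 26.5°/2 = 13.25°.
Swath width ≈ 2h·tan(θ/2) = 2 × 595 × tan(13.25°) = 280.2 km.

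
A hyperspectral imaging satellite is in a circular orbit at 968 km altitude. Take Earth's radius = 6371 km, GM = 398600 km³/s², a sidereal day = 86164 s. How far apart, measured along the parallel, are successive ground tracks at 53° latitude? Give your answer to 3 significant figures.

1750 km

Semi-major axis a = 6371 + 968 = 7339 km. Period T = 2π√(a³/μ) = 2π√(7339³/398600) = 6257.0 s = 104.28 min.
Node shift per orbit = (6257.0/86164) × 360° = 26.14°.
Equatorial spacing = 26.14 × 111.2 km/° = 2907 km.
At 53° latitude, spacing = 2907 × cos(53°) = 1749 km.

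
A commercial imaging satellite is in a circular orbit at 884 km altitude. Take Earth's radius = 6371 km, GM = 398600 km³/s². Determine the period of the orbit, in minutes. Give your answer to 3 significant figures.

Semi-major axis a = 6371 + 884 = 7255 km. Period T = 2π√(a³/μ) = 2π√(7255³/398600) = 6149.9 s = 102.50 min.

102 min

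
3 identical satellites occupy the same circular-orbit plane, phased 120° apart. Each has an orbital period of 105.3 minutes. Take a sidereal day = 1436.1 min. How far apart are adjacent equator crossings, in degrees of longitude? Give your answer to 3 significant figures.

T = 105.3 min = 6318.0 s.
Single-satellite node shift = (6318.0/86166) × 360° = 26.40°.
With 3 satellites evenly phased, successive equator crossings are 26.40/3 = 8.799° apart.

8.80°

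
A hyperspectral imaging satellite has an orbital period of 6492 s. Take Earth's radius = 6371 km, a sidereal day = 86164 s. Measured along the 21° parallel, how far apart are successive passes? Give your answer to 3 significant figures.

Node shift per orbit = (6492.0/86164) × 360° = 27.12°.
Equatorial spacing = 27.12 × 111.2 km/° = 3016 km.
At 21° latitude, spacing = 3016 × cos(21°) = 2816 km.

2820 km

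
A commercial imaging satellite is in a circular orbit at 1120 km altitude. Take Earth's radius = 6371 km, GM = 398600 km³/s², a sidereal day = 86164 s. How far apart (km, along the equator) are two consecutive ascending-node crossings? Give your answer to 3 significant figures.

3000 km

Semi-major axis a = 6371 + 1120 = 7491 km. Period T = 2π√(a³/μ) = 2π√(7491³/398600) = 6452.4 s = 107.54 min.
During one orbit Earth rotates (6452.4 / 86164) × 360° = 26.96°.
At the equator that is 26.96° × (2π·6371/360) km/° = 26.96 × 111.2 = 2998 km.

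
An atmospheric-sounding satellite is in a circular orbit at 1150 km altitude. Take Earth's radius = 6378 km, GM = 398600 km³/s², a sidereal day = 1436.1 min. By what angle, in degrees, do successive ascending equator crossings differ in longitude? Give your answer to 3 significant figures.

Semi-major axis a = 6378 + 1150 = 7528 km. Period T = 2π√(a³/μ) = 2π√(7528³/398600) = 6500.3 s = 108.34 min.
During one orbit Earth rotates (6500.3 / 86166) × 360° = 27.16°.

27.2°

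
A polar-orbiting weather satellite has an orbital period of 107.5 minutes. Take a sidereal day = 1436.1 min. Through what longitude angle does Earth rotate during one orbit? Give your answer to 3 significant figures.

T = 107.5 min = 6450.0 s.
During one orbit Earth rotates (6450.0 / 86166) × 360° = 26.95°.

26.9°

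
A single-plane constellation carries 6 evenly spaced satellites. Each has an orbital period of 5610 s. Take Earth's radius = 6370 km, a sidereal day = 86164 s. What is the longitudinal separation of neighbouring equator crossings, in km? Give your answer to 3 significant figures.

434 km

Single-satellite node shift = (5610.0/86164) × 360° = 23.44°.
With 6 satellites evenly phased, successive equator crossings are 23.44/6 = 3.907° apart.
That is 3.907 × 111.2 = 434 km at the equator.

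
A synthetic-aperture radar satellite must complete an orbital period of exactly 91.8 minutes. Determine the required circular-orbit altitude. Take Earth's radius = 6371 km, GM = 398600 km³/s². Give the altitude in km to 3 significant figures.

T = 91.8 min = 5508.0 s.
From T = 2π√(a³/μ): a = (μ T²/4π²)^(1/3) = (398600 × 5508.0² / 4π²)^(1/3) = 6741 km.
Altitude h = a − R = 6741 − 6371 = 370 km.

370 km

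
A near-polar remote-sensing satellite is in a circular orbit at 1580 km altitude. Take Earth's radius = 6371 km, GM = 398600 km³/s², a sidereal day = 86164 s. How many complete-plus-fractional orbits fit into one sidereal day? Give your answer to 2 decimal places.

12.21

Semi-major axis a = 6371 + 1580 = 7951 km. Period T = 2π√(a³/μ) = 2π√(7951³/398600) = 7055.8 s = 117.60 min.
Orbits per sidereal day = 86164 / 7055.8 = 12.212.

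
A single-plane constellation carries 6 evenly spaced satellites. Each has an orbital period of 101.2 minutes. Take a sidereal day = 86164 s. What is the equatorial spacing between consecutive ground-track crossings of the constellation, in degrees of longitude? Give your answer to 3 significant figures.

4.23°

T = 101.2 min = 6072.0 s.
Single-satellite node shift = (6072.0/86164) × 360° = 25.37°.
With 6 satellites evenly phased, successive equator crossings are 25.37/6 = 4.228° apart.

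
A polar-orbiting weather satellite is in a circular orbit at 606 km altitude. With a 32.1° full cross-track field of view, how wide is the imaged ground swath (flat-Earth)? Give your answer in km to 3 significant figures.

349 km

Half-angle = 32.1°/2 = 16.05°.
Swath width ≈ 2h·tan(θ/2) = 2 × 606 × tan(16.05°) = 348.7 km.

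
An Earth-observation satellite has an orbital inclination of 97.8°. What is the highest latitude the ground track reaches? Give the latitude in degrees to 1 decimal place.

82.2°

Retrograde orbit: the ground track reaches ±(180° − i) = ±(180 − 97.8) = ±82.2°.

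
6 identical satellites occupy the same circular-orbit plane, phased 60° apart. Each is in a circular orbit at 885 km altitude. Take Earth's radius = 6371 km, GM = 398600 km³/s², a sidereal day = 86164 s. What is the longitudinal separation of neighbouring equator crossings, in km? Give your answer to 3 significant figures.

Semi-major axis a = 6371 + 885 = 7256 km. Period T = 2π√(a³/μ) = 2π√(7256³/398600) = 6151.2 s = 102.52 min.
Single-satellite node shift = (6151.2/86164) × 360° = 25.70°.
With 6 satellites evenly phased, successive equator crossings are 25.70/6 = 4.283° apart.
That is 4.283 × 111.2 = 476 km at the equator.

476 km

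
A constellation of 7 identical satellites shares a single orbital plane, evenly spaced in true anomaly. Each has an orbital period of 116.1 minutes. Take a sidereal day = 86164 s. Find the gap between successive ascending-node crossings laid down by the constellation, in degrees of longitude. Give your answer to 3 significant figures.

4.16°

T = 116.1 min = 6966.0 s.
Single-satellite node shift = (6966.0/86164) × 360° = 29.10°.
With 7 satellites evenly phased, successive equator crossings are 29.10/7 = 4.158° apart.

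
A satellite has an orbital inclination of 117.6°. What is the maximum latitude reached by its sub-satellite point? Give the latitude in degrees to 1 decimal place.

Retrograde orbit: the ground track reaches ±(180° − i) = ±(180 − 117.6) = ±62.4°.

62.4°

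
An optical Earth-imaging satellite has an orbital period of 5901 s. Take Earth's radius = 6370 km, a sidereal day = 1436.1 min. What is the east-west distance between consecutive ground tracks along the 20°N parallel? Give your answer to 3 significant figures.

Node shift per orbit = (5901.0/86166) × 360° = 24.65°.
Equatorial spacing = 24.65 × 111.2 km/° = 2741 km.
At 20° latitude, spacing = 2741 × cos(20°) = 2576 km.

2580 km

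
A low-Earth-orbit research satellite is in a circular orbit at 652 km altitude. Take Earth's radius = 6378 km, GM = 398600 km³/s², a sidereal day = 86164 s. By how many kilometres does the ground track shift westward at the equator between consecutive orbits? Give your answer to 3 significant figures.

Semi-major axis a = 6378 + 652 = 7030 km. Period T = 2π√(a³/μ) = 2π√(7030³/398600) = 5866.0 s = 97.77 min.
During one orbit Earth rotates (5866.0 / 86164) × 360° = 24.51°.
At the equator that is 24.51° × (2π·6378/360) km/° = 24.51 × 111.3 = 2728 km.

2730 km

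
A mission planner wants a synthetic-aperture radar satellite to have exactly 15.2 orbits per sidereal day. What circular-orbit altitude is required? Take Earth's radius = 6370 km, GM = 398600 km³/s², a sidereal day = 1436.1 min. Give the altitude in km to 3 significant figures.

Required period T = 86166 / 15.2 = 5668.8 s.
From T = 2π√(a³/μ): a = (μ T²/4π²)^(1/3) = (398600 × 5668.8² / 4π²)^(1/3) = 6872 km.
Altitude h = a − R = 6872 − 6370 = 502 km.

502 km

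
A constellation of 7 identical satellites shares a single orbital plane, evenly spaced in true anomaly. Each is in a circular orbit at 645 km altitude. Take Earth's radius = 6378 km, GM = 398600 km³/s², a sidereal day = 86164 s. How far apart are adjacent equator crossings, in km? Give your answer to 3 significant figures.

Semi-major axis a = 6378 + 645 = 7023 km. Period T = 2π√(a³/μ) = 2π√(7023³/398600) = 5857.3 s = 97.62 min.
Single-satellite node shift = (5857.3/86164) × 360° = 24.47°.
With 7 satellites evenly phased, successive equator crossings are 24.47/7 = 3.496° apart.
That is 3.496 × 111.3 = 389 km at the equator.

389 km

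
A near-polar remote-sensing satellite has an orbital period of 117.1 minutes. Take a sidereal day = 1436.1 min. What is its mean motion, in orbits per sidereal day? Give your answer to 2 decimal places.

T = 117.1 min = 7026.0 s.
Orbits per sidereal day = 86166 / 7026.0 = 12.264.

12.26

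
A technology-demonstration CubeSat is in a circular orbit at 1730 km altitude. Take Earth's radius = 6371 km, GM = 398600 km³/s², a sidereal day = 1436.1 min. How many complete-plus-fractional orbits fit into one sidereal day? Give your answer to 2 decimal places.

Semi-major axis a = 6371 + 1730 = 8101 km. Period T = 2π√(a³/μ) = 2π√(8101³/398600) = 7256.4 s = 120.94 min.
Orbits per sidereal day = 86166 / 7256.4 = 11.875.

11.87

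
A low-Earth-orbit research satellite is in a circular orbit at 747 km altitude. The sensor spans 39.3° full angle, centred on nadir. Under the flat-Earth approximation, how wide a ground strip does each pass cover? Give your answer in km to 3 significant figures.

533 km

Half-angle = 39.3°/2 = 19.65°.
Swath width ≈ 2h·tan(θ/2) = 2 × 747 × tan(19.65°) = 533.5 km.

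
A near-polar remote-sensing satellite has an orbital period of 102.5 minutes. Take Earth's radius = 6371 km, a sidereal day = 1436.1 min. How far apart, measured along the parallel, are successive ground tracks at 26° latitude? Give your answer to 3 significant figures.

T = 102.5 min = 6150.0 s.
Node shift per orbit = (6150.0/86166) × 360° = 25.69°.
Equatorial spacing = 25.69 × 111.2 km/° = 2857 km.
At 26° latitude, spacing = 2857 × cos(26°) = 2568 km.

2570 km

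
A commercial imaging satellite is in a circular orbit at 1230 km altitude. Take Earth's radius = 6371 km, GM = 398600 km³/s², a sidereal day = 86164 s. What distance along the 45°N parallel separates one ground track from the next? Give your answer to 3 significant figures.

2170 km

Semi-major axis a = 6371 + 1230 = 7601 km. Period T = 2π√(a³/μ) = 2π√(7601³/398600) = 6595.0 s = 109.92 min.
Node shift per orbit = (6595.0/86164) × 360° = 27.55°.
Equatorial spacing = 27.55 × 111.2 km/° = 3064 km.
At 45° latitude, spacing = 3064 × cos(45°) = 2167 km.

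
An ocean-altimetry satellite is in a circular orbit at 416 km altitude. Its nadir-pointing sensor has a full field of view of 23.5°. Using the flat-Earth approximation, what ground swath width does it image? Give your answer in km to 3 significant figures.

Half-angle = 23.5°/2 = 11.75°.
Swath width ≈ 2h·tan(θ/2) = 2 × 416 × tan(11.75°) = 173.1 km.

173 km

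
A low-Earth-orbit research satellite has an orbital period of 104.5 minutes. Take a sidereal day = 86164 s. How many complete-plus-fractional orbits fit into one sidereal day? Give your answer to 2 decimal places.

T = 104.5 min = 6270.0 s.
Orbits per sidereal day = 86164 / 6270.0 = 13.742.

13.74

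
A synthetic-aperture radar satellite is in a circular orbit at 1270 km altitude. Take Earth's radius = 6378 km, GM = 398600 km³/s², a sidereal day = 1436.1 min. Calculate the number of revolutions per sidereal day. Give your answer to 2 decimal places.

12.95

Semi-major axis a = 6378 + 1270 = 7648 km. Period T = 2π√(a³/μ) = 2π√(7648³/398600) = 6656.3 s = 110.94 min.
Orbits per sidereal day = 86166 / 6656.3 = 12.945.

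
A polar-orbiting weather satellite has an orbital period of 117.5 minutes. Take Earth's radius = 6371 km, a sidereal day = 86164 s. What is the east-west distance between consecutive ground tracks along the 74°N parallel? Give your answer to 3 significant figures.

903 km

T = 117.5 min = 7050.0 s.
Node shift per orbit = (7050.0/86164) × 360° = 29.46°.
Equatorial spacing = 29.46 × 111.2 km/° = 3275 km.
At 74° latitude, spacing = 3275 × cos(74°) = 903 km.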